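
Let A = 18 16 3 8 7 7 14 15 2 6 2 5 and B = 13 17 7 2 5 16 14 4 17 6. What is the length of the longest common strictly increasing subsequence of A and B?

For each value that appears in both, track the longest common increasing run ending there.
The best achievable length is 2; one witness is 2, 5 (A-positions 9,12, B-positions 4,5).

2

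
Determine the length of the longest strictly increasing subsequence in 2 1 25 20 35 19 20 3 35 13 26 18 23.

5

Let dp[i] be the longest increasing subsequence ending at position i. Then dp = [1, 1, 2, 2, 3, 2, 3, 2, 4, 3, 4, 4, 5].
The maximum is 5; one witness is 2, 3, 13, 18, 23 at positions 1,8,10,12,13.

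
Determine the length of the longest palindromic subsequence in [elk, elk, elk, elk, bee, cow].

One longest palindromic subsequence is elk elk elk elk (positions 1,2,3,4); it reads the same forward and backward, and the interval DP gives dp[1][6] = 4.

4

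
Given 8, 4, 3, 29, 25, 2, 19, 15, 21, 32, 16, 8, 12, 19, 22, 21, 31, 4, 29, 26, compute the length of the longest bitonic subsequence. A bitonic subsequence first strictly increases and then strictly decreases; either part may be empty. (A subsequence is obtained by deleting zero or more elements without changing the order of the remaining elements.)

8

One longest bitonic subsequence is 8, 15, 16, 19, 22, 31, 29, 26 (positions 1,8,11,14,15,17,19,20): it rises to 31 then falls. Length 8 is optimal.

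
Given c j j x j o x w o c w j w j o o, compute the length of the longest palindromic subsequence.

One longest palindromic subsequence is oojwjoo (positions 6,9,12,13,14,15,16); it reads the same forward and backward, and the interval DP gives dp[1][16] = 7.

7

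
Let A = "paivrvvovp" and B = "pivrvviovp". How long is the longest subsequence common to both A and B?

Backtracking the LCS table gives one alignment: p (A1,B1) → i (A3,B2) → v (A4,B3) → r (A5,B4) → v (A6,B5) → v (A7,B6) → o (A8,B8) → v (A9,B9) → p (A10,B10).
So the longest common subsequence has length 9.

9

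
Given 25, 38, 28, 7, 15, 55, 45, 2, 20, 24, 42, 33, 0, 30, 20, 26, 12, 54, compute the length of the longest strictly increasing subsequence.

Scanning left to right, the best length ending at each element is: 25→1, 38→2, 28→2, 7→1, 15→2, 55→3, 45→3, 2→1, 20→3, 24→4, 42→5, 33→5, 0→1, 30→5, 20→3, 26→5, 12→2, 54→6.
So the longest increasing subsequence has length 6, e.g. 7, 15, 20, 24, 42, 54.

6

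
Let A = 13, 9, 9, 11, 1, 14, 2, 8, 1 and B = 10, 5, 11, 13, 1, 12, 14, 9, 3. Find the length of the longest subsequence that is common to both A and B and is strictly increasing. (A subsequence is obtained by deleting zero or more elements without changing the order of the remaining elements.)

2

For each value that appears in both, track the longest common increasing run ending there.
The best achievable length is 2; one witness is 11, 14 (A-positions 4,6, B-positions 3,7).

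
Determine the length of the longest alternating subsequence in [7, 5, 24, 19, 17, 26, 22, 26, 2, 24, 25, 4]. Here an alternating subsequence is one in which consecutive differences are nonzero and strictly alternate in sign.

A longest alternating subsequence is 7, 5, 24, 19, 26, 22, 26, 2, 24, 4 (positions 1,2,3,4,6,7,8,9,10,12); its 9 consecutive differences strictly alternate in sign, and length 10 is optimal.

10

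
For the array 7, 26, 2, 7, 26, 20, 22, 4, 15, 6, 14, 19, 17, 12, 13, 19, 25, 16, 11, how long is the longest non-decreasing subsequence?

7

Let dp[i] be the longest non-decreasing subsequence ending at position i. Then dp = [1, 2, 1, 2, 3, 3, 4, 2, 3, 3, 4, 5, 5, 4, 5, 6, 7, 6, 4].
The maximum is 7; one witness is 2, 4, 6, 14, 19, 19, 25 at positions 3,8,10,11,12,16,17.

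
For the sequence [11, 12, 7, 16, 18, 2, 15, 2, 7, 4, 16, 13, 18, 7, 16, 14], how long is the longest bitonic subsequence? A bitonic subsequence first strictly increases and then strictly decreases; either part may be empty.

Let inc[i] be the LIS ending at i and dec[i] the longest strictly decreasing subsequence starting at i. inc = [1, 2, 1, 3, 4, 1, 3, 1, 2, 2, 4, 3, 5, 3, 4, 4], dec = [3, 3, 2, 4, 4, 1, 3, 1, 2, 1, 3, 2, 3, 1, 2, 1].
max_i inc[i]+dec[i]−1 = 7, with one witness 11, 12, 16, 18, 16, 13, 7.

7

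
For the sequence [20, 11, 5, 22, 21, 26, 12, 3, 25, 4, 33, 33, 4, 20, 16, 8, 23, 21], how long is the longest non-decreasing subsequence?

Let dp[i] be the longest non-decreasing subsequence ending at position i. Then dp = [1, 1, 1, 2, 2, 3, 2, 1, 3, 2, 4, 5, 3, 4, 4, 4, 5, 5].
The maximum is 5; one witness is 20, 22, 26, 33, 33 at positions 1,4,6,11,12.

5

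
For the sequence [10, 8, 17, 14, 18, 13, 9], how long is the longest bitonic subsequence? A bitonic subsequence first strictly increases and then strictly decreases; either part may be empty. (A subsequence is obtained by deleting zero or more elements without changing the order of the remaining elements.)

5

One longest bitonic subsequence is 10, 17, 14, 13, 9 (positions 1,3,4,6,7): it rises to 17 then falls. Length 5 is optimal.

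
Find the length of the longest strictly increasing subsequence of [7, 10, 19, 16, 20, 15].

One longest increasing subsequence is 7, 10, 19, 20 (positions 1,2,3,5), of length 4; no longer one exists.

4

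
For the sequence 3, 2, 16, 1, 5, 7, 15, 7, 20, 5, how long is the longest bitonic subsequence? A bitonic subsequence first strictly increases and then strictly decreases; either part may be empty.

6

Let inc[i] be the LIS ending at i and dec[i] the longest strictly decreasing subsequence starting at i. inc = [1, 1, 2, 1, 2, 3, 4, 3, 5, 2], dec = [3, 2, 4, 1, 1, 2, 3, 2, 2, 1].
max_i inc[i]+dec[i]−1 = 6, with one witness 3, 5, 7, 15, 7, 5.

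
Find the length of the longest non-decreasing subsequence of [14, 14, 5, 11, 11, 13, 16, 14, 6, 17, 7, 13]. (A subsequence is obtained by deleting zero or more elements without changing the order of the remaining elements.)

6

One longest non-decreasing subsequence is 5, 11, 11, 13, 16, 17 (positions 3,4,5,6,7,10), of length 6; no longer one exists.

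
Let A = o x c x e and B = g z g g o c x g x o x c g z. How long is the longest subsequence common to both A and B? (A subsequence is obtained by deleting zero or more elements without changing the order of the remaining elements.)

Backtracking the LCS table gives one alignment: o (A1,B10) → x (A2,B11) → c (A3,B12).
So the longest common subsequence has length 3.

3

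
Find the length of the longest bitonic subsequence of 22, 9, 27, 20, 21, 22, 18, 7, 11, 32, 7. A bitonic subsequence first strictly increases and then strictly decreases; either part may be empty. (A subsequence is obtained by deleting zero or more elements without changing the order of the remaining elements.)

7

Let inc[i] be the LIS ending at i and dec[i] the longest strictly decreasing subsequence starting at i. inc = [1, 1, 2, 2, 3, 4, 2, 1, 2, 5, 1], dec = [5, 2, 5, 4, 4, 4, 3, 1, 2, 2, 1].
max_i inc[i]+dec[i]−1 = 7, with one witness 9, 20, 21, 22, 18, 11, 7.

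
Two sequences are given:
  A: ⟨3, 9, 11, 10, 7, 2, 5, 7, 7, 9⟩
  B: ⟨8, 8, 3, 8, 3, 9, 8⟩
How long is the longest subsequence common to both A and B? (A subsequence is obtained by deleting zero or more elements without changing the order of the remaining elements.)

2

Backtracking the LCS table gives one alignment: 3 (A1,B5) → 9 (A2,B6).
So the longest common subsequence has length 2.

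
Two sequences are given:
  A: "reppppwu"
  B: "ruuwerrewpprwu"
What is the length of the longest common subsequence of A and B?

6

Backtracking the LCS table gives one alignment: r (A1,B7) → e (A2,B8) → p (A3,B10) → p (A4,B11) → w (A7,B13) → u (A8,B14).
So the longest common subsequence has length 6.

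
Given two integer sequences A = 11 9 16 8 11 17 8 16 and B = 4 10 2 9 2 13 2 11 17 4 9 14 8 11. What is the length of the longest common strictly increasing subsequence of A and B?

3

For each value that appears in both, track the longest common increasing run ending there.
The best achievable length is 3; one witness is 9, 11, 17 (A-positions 2,5,6, B-positions 4,8,9).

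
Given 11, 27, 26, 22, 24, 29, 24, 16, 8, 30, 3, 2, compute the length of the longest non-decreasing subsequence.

5

Let dp[i] be the longest non-decreasing subsequence ending at position i. Then dp = [1, 2, 2, 2, 3, 4, 4, 2, 1, 5, 1, 1].
The maximum is 5; one witness is 11, 22, 24, 29, 30 at positions 1,4,5,6,10.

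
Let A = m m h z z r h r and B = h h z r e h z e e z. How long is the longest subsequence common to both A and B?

4

A longest common subsequence is hzrh (length 4); the LCS DP confirms no longer common subsequence exists.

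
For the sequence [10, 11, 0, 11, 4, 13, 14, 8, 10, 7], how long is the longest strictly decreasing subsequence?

3

Let dp[i] be the longest decreasing subsequence ending at position i. Then dp = [1, 1, 2, 1, 2, 1, 1, 2, 2, 3].
The maximum is 3; one witness is 10, 8, 7 at positions 1,8,10.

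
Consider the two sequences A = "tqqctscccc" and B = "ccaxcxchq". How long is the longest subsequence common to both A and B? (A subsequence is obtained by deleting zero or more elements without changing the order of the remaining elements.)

4

A longest common subsequence is cccc (length 4); the LCS DP confirms no longer common subsequence exists.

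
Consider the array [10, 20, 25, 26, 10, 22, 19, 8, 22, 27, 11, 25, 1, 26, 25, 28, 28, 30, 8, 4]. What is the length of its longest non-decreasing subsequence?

Scanning left to right, the best length ending at each element is: 10→1, 20→2, 25→3, 26→4, 10→2, 22→3, 19→3, 8→1, 22→4, 27→5, 11→3, 25→5, 1→1, 26→6, 25→6, 28→7, 28→8, 30→9, 8→2, 4→2.
So the longest non-decreasing subsequence has length 9, e.g. 10, 20, 22, 22, 25, 26, 28, 28, 30.

9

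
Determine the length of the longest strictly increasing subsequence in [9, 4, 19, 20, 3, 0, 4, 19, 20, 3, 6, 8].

4

Let dp[i] be the longest increasing subsequence ending at position i. Then dp = [1, 1, 2, 3, 1, 1, 2, 3, 4, 2, 3, 4].
The maximum is 4; one witness is 3, 4, 19, 20 at positions 5,7,8,9.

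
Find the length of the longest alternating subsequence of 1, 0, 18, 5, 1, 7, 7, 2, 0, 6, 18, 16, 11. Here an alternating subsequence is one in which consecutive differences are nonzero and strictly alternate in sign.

A longest alternating subsequence is 1, 0, 18, 5, 7, 2, 18, 16 (positions 1,2,3,4,6,8,11,12); its 7 consecutive differences strictly alternate in sign, and length 8 is optimal.

8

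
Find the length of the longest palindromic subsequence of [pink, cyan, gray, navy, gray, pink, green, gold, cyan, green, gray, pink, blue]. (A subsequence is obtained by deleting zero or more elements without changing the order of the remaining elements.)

7

One longest palindromic subsequence is pink gray green cyan green gray pink (positions 1,3,7,9,10,11,12); it reads the same forward and backward, and the interval DP gives dp[1][13] = 7.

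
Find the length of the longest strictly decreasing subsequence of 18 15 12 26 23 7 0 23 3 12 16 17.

Scanning left to right, the best length ending at each element is: 18→1, 15→2, 12→3, 26→1, 23→2, 7→4, 0→5, 23→2, 3→5, 12→3, 16→3, 17→3.
So the longest decreasing subsequence has length 5, e.g. 18, 15, 12, 7, 0.

5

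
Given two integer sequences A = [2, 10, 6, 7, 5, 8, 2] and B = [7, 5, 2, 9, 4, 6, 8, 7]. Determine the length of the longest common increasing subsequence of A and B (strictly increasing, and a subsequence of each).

For each value that appears in both, track the longest common increasing run ending there.
The best achievable length is 3; one witness is 2, 6, 8 (A-positions 1,3,6, B-positions 3,6,7).

3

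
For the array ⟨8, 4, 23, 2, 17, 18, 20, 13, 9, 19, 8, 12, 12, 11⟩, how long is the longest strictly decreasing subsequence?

Let dp[i] be the longest decreasing subsequence ending at position i. Then dp = [1, 2, 1, 3, 2, 2, 2, 3, 4, 3, 5, 4, 4, 5].
The maximum is 5; one witness is 23, 17, 13, 9, 8 at positions 3,5,8,9,11.

5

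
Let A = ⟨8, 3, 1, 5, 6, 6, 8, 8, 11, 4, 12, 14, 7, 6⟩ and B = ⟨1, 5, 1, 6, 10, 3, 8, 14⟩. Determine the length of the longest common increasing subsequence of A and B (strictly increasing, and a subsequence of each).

5

For each value that appears in both, track the longest common increasing run ending there.
The best achievable length is 5; one witness is 1, 5, 6, 8, 14 (A-positions 3,4,5,7,12, B-positions 1,2,4,7,8).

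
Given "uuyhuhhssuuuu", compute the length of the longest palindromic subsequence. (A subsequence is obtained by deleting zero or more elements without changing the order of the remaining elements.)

One longest palindromic subsequence is uuussuuu (positions 1,2,5,8,9,11,12,13); it reads the same forward and backward, and the interval DP gives dp[1][13] = 8.

8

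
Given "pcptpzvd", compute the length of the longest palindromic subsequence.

3

One longest palindromic subsequence is ptp (positions 3,4,5); it reads the same forward and backward, and the interval DP gives dp[1][8] = 3.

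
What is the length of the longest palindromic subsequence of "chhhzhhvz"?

5

One longest palindromic subsequence is hhzhh (positions 3,4,5,6,7); it reads the same forward and backward, and the interval DP gives dp[1][9] = 5.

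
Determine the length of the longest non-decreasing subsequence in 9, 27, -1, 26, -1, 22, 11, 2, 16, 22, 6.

Let dp[i] be the longest non-decreasing subsequence ending at position i. Then dp = [1, 2, 1, 2, 2, 3, 3, 3, 4, 5, 4].
The maximum is 5; one witness is -1, -1, 11, 16, 22 at positions 3,5,7,9,10.

5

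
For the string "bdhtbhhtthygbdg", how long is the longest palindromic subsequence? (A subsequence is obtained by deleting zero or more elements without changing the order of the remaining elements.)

8

Using dp[i][j] = 2 + dp[i+1][j−1] if the ends match, else max(dp[i+1][j], dp[i][j−1]):
dp[1][15] = 8. A witness is dbhtthbd at positions 2,5,7,8,9,10,13,14.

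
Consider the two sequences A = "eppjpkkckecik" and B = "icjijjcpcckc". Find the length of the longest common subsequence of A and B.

Backtracking the LCS table gives one alignment: j (A4,B6) → p (A5,B8) → c (A8,B10) → k (A9,B11) → c (A11,B12).
So the longest common subsequence has length 5.

5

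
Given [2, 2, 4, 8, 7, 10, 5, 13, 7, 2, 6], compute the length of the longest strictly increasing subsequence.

Scanning left to right, the best length ending at each element is: 2→1, 2→1, 4→2, 8→3, 7→3, 10→4, 5→3, 13→5, 7→4, 2→1, 6→4.
So the longest increasing subsequence has length 5, e.g. 2, 4, 8, 10, 13.

5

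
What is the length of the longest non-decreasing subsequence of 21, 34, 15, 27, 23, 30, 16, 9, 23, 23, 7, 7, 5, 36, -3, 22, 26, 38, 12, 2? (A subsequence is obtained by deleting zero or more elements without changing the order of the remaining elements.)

6

Let dp[i] be the longest non-decreasing subsequence ending at position i. Then dp = [1, 2, 1, 2, 2, 3, 2, 1, 3, 4, 1, 2, 1, 5, 1, 3, 5, 6, 3, 2].
The maximum is 6; one witness is 21, 23, 23, 23, 36, 38 at positions 1,5,9,10,14,18.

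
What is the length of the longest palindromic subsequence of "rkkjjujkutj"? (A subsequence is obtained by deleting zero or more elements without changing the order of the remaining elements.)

One longest palindromic subsequence is jukuj (positions 4,6,8,9,11); it reads the same forward and backward, and the interval DP gives dp[1][11] = 5.

5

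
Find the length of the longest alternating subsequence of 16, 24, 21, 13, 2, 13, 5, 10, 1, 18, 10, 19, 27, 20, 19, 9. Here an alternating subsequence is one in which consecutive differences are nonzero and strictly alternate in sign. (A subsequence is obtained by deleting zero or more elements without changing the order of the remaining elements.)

A longest alternating subsequence is 16, 24, 2, 13, 5, 10, 1, 18, 10, 27, 20 (positions 1,2,5,6,7,8,9,10,11,13,14); its 10 consecutive differences strictly alternate in sign, and length 11 is optimal.

11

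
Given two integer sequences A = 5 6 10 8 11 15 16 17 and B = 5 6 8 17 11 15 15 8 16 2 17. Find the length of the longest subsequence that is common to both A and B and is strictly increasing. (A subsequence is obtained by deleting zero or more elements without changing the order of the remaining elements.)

A longest common strictly increasing subsequence is 5, 6, 8, 11, 15, 16, 17 (length 7); it appears in order in both A and B, and no longer such subsequence exists.

7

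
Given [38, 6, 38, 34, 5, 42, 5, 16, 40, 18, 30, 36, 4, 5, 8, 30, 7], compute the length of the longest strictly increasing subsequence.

5

Let dp[i] be the longest increasing subsequence ending at position i. Then dp = [1, 1, 2, 2, 1, 3, 1, 2, 3, 3, 4, 5, 1, 2, 3, 4, 3].
The maximum is 5; one witness is 6, 16, 18, 30, 36 at positions 2,8,10,11,12.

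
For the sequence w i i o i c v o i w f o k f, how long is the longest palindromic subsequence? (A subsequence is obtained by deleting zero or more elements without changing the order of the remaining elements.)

7

Using dp[i][j] = 2 + dp[i+1][j−1] if the ends match, else max(dp[i+1][j], dp[i][j−1]):
dp[1][14] = 7. A witness is wiovoiw at positions 1,2,4,7,8,9,10.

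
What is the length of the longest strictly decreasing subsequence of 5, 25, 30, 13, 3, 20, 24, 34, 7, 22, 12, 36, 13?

One longest decreasing subsequence is 25, 24, 22, 12 (positions 2,7,10,11), of length 4; no longer one exists.

4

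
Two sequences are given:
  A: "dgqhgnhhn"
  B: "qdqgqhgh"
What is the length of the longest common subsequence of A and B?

Backtracking the LCS table gives one alignment: d (A1,B2) → g (A2,B4) → q (A3,B5) → h (A4,B6) → g (A5,B7) → h (A8,B8).
So the longest common subsequence has length 6.

6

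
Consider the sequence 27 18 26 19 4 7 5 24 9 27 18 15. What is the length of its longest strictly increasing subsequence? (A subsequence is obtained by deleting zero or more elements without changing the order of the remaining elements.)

Let dp[i] be the longest increasing subsequence ending at position i. Then dp = [1, 1, 2, 2, 1, 2, 2, 3, 3, 4, 4, 4].
The maximum is 4; one witness is 18, 19, 24, 27 at positions 2,4,8,10.

4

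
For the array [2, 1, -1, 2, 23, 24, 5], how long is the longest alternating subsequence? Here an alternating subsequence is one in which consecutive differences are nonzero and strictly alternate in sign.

A longest alternating subsequence is 2, 1, 23, 5 (positions 1,2,5,7); its 3 consecutive differences strictly alternate in sign, and length 4 is optimal.

4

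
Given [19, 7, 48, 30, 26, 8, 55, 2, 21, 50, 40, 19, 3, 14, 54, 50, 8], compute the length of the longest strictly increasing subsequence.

5

Scanning left to right, the best length ending at each element is: 19→1, 7→1, 48→2, 30→2, 26→2, 8→2, 55→3, 2→1, 21→3, 50→4, 40→4, 19→3, 3→2, 14→3, 54→5, 50→5, 8→3.
So the longest increasing subsequence has length 5, e.g. 7, 8, 21, 50, 54.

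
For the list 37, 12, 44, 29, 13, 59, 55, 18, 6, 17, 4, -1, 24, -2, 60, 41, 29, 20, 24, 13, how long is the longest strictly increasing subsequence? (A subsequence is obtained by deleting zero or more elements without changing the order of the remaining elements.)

Let dp[i] be the longest increasing subsequence ending at position i. Then dp = [1, 1, 2, 2, 2, 3, 3, 3, 1, 3, 1, 1, 4, 1, 5, 5, 5, 4, 5, 2].
The maximum is 5; one witness is 12, 13, 18, 24, 60 at positions 2,5,8,13,15.

5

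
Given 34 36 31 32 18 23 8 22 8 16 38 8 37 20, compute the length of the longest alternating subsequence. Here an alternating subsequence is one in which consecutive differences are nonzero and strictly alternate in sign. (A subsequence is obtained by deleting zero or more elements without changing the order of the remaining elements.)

13

Track the best alternating length ending on an up-step vs a down-step at each position: up/down = 1/1, 2/1, 1/3, 4/3, 1/5, 6/5, 1/7, 8/7, 1/9, 10/9, 10/1, 1/11, 12/11, 12/13.
The maximum over both is 13; one such subsequence is 34, 36, 31, 32, 18, 23, 8, 22, 8, 16, 8, 37, 20.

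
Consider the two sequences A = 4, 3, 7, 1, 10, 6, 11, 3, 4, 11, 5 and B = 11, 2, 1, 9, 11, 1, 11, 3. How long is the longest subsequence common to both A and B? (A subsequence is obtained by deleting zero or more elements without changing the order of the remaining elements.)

3

A longest common subsequence is 1, 11, 3 (length 3); the LCS DP confirms no longer common subsequence exists.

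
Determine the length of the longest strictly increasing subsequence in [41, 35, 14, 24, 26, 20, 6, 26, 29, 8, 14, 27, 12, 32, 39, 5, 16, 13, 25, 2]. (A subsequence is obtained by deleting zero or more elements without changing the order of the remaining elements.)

6

Let dp[i] be the longest increasing subsequence ending at position i. Then dp = [1, 1, 1, 2, 3, 2, 1, 3, 4, 2, 3, 4, 3, 5, 6, 1, 4, 4, 5, 1].
The maximum is 6; one witness is 14, 24, 26, 29, 32, 39 at positions 3,4,5,9,14,15.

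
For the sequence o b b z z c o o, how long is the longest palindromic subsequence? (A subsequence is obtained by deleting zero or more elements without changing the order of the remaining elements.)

One longest palindromic subsequence is ozzo (positions 1,4,5,8); it reads the same forward and backward, and the interval DP gives dp[1][8] = 4.

4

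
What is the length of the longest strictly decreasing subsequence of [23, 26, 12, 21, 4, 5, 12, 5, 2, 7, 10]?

One longest decreasing subsequence is 23, 21, 12, 5, 2 (positions 1,4,7,8,9), of length 5; no longer one exists.

5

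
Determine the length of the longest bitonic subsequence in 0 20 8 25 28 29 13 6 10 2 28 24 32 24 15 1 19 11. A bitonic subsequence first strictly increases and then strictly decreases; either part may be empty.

9

Let inc[i] be the LIS ending at i and dec[i] the longest strictly decreasing subsequence starting at i. inc = [1, 2, 2, 3, 4, 5, 3, 2, 3, 2, 4, 4, 6, 4, 4, 2, 5, 4], dec = [1, 5, 4, 5, 5, 5, 4, 3, 3, 2, 4, 3, 4, 3, 2, 1, 2, 1].
max_i inc[i]+dec[i]−1 = 9, with one witness 0, 20, 25, 28, 29, 28, 24, 19, 11.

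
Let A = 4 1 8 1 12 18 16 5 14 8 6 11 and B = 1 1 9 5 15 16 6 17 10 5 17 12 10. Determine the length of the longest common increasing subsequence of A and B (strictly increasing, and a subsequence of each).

A longest common strictly increasing subsequence is 1, 5, 6 (length 3); it appears in order in both A and B, and no longer such subsequence exists.

3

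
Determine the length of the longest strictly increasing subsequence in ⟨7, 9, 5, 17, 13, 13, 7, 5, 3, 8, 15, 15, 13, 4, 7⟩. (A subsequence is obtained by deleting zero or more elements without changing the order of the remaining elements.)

4

Let dp[i] be the longest increasing subsequence ending at position i. Then dp = [1, 2, 1, 3, 3, 3, 2, 1, 1, 3, 4, 4, 4, 2, 3].
The maximum is 4; one witness is 7, 9, 13, 15 at positions 1,2,5,11.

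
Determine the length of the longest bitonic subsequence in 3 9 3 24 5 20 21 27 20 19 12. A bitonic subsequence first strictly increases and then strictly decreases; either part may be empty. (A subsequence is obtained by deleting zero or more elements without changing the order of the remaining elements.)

One longest bitonic subsequence is 3, 9, 20, 21, 27, 20, 19, 12 (positions 1,2,6,7,8,9,10,11): it rises to 27 then falls. Length 8 is optimal.

8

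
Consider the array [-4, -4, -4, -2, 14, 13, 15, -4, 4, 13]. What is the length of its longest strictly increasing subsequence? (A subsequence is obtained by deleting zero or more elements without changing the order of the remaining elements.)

4

One longest increasing subsequence is -4, -2, 14, 15 (positions 1,4,5,7), of length 4; no longer one exists.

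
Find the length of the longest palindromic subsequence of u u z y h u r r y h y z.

8

One longest palindromic subsequence is zyhrrhyz (positions 3,4,5,7,8,10,11,12); it reads the same forward and backward, and the interval DP gives dp[1][12] = 8.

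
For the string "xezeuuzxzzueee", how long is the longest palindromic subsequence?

9

Using dp[i][j] = 2 + dp[i+1][j−1] if the ends match, else max(dp[i+1][j], dp[i][j−1]):
dp[1][14] = 9. A witness is eeuzzzuee at positions 2,4,6,7,9,10,11,13,14.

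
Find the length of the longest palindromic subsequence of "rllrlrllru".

One longest palindromic subsequence is rllrlrllr (positions 1,2,3,4,5,6,7,8,9); it reads the same forward and backward, and the interval DP gives dp[1][10] = 9.

9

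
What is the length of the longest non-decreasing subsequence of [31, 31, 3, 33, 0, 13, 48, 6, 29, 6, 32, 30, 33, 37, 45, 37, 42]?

8

Let dp[i] be the longest non-decreasing subsequence ending at position i. Then dp = [1, 2, 1, 3, 1, 2, 4, 2, 3, 3, 4, 4, 5, 6, 7, 7, 8].
The maximum is 8; one witness is 3, 13, 29, 32, 33, 37, 37, 42 at positions 3,6,9,11,13,14,16,17.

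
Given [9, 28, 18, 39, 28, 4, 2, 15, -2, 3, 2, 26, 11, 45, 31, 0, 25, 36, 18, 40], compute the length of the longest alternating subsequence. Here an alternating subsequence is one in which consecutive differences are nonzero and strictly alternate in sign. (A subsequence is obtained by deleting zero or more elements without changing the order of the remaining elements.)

Track the best alternating length ending on an up-step vs a down-step at each position: up/down = 1/1, 2/1, 2/3, 4/1, 4/5, 1/5, 1/5, 6/5, 1/7, 8/7, 8/9, 10/5, 10/11, 12/1, 12/13, 8/13, 14/13, 14/13, 14/15, 16/13.
The maximum over both is 16; one such subsequence is 9, 28, 18, 39, 4, 15, -2, 3, 2, 26, 11, 45, 0, 25, 18, 40.

16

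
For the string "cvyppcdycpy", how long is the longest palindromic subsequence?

7

Using dp[i][j] = 2 + dp[i+1][j−1] if the ends match, else max(dp[i+1][j], dp[i][j−1]):
dp[1][11] = 7. A witness is ypcycpy at positions 3,4,6,8,9,10,11.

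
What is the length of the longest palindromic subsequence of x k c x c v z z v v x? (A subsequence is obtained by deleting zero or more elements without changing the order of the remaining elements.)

One longest palindromic subsequence is xvzzvx (positions 1,6,7,8,10,11); it reads the same forward and backward, and the interval DP gives dp[1][11] = 6.

6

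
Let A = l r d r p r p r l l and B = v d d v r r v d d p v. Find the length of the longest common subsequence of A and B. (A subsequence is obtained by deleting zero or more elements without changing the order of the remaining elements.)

4

A longest common subsequence is drrp (length 4); the LCS DP confirms no longer common subsequence exists.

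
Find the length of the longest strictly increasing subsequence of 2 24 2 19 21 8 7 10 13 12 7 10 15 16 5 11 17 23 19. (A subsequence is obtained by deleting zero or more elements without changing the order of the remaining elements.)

Scanning left to right, the best length ending at each element is: 2→1, 24→2, 2→1, 19→2, 21→3, 8→2, 7→2, 10→3, 13→4, 12→4, 7→2, 10→3, 15→5, 16→6, 5→2, 11→4, 17→7, 23→8, 19→8.
So the longest increasing subsequence has length 8, e.g. 2, 8, 10, 13, 15, 16, 17, 23.

8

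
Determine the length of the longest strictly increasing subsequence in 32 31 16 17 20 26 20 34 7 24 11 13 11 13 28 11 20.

Let dp[i] be the longest increasing subsequence ending at position i. Then dp = [1, 1, 1, 2, 3, 4, 3, 5, 1, 4, 2, 3, 2, 3, 5, 2, 4].
The maximum is 5; one witness is 16, 17, 20, 26, 34 at positions 3,4,5,6,8.

5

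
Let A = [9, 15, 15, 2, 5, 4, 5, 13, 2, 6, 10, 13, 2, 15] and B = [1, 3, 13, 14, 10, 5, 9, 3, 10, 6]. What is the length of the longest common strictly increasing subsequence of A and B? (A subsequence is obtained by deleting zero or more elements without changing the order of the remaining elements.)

A longest common strictly increasing subsequence is 5, 10 (length 2); it appears in order in both A and B, and no longer such subsequence exists.

2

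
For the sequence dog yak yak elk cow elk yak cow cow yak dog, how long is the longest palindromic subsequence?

Using dp[i][j] = 2 + dp[i+1][j−1] if the ends match, else max(dp[i+1][j], dp[i][j−1]):
dp[1][11] = 9. A witness is dog yak yak elk cow elk yak yak dog at positions 1,2,3,4,5,6,7,10,11.

9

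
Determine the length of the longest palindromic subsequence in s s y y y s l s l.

Using dp[i][j] = 2 + dp[i+1][j−1] if the ends match, else max(dp[i+1][j], dp[i][j−1]):
dp[1][9] = 7. A witness is ssyyyss at positions 1,2,3,4,5,6,8.

7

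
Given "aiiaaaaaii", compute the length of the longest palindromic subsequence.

One longest palindromic subsequence is iiaaaaaii (positions 2,3,4,5,6,7,8,9,10); it reads the same forward and backward, and the interval DP gives dp[1][10] = 9.

9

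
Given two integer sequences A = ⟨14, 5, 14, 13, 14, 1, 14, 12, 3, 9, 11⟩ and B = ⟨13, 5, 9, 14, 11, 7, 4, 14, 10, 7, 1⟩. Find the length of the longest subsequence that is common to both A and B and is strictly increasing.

3

A longest common strictly increasing subsequence is 5, 9, 11 (length 3); it appears in order in both A and B, and no longer such subsequence exists.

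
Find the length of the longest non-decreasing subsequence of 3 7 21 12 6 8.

3

Let dp[i] be the longest non-decreasing subsequence ending at position i. Then dp = [1, 2, 3, 3, 2, 3].
The maximum is 3; one witness is 3, 7, 21 at positions 1,2,3.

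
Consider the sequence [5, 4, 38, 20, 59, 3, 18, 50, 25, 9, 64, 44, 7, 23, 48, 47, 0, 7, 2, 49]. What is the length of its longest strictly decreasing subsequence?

Let dp[i] be the longest decreasing subsequence ending at position i. Then dp = [1, 2, 1, 2, 1, 3, 3, 2, 3, 4, 1, 3, 5, 4, 3, 4, 6, 5, 6, 3].
The maximum is 6; one witness is 38, 20, 18, 9, 7, 0 at positions 3,4,7,10,13,17.

6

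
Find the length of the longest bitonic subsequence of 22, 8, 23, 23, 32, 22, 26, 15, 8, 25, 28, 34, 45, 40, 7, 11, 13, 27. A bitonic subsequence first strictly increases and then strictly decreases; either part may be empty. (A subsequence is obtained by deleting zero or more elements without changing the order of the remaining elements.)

Let inc[i] be the LIS ending at i and dec[i] the longest strictly decreasing subsequence starting at i. inc = [1, 1, 2, 2, 3, 2, 3, 2, 1, 3, 4, 5, 6, 6, 1, 2, 3, 4], dec = [4, 2, 5, 5, 5, 4, 4, 3, 2, 2, 2, 2, 3, 2, 1, 1, 1, 1].
max_i inc[i]+dec[i]−1 = 8, with one witness 22, 23, 26, 28, 34, 45, 40, 27.

8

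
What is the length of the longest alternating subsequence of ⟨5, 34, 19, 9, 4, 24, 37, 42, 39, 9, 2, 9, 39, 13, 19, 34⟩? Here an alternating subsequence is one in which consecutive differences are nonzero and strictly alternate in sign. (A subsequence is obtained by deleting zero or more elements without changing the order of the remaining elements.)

8

A longest alternating subsequence is 5, 34, 19, 24, 9, 39, 13, 19 (positions 1,2,3,6,10,13,14,15); its 7 consecutive differences strictly alternate in sign, and length 8 is optimal.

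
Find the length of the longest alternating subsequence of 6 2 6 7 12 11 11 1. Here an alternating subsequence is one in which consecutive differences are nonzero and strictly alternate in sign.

4

Track the best alternating length ending on an up-step vs a down-step at each position: up/down = 1/1, 1/2, 3/1, 3/1, 3/1, 3/4, 3/4, 1/4.
The maximum over both is 4; one such subsequence is 6, 2, 12, 11.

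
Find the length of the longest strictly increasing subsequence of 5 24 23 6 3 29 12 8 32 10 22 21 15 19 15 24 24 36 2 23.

Let dp[i] be the longest increasing subsequence ending at position i. Then dp = [1, 2, 2, 2, 1, 3, 3, 3, 4, 4, 5, 5, 5, 6, 5, 7, 7, 8, 1, 7].
The maximum is 8; one witness is 5, 6, 8, 10, 15, 19, 24, 36 at positions 1,4,8,10,13,14,16,18.

8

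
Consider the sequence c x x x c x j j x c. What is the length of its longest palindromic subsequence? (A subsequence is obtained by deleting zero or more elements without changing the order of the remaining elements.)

7

One longest palindromic subsequence is cxxcxxc (positions 1,2,4,5,6,9,10); it reads the same forward and backward, and the interval DP gives dp[1][10] = 7.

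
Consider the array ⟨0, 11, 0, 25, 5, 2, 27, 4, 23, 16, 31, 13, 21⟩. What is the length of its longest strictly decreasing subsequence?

4

Let dp[i] be the longest decreasing subsequence ending at position i. Then dp = [1, 1, 2, 1, 2, 3, 1, 3, 2, 3, 1, 4, 3].
The maximum is 4; one witness is 25, 23, 16, 13 at positions 4,9,10,12.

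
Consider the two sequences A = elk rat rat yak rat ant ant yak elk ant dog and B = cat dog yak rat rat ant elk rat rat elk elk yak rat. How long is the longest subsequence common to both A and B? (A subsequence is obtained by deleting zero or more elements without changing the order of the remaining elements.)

A longest common subsequence is elk, rat, rat, yak, rat (length 5); the LCS DP confirms no longer common subsequence exists.

5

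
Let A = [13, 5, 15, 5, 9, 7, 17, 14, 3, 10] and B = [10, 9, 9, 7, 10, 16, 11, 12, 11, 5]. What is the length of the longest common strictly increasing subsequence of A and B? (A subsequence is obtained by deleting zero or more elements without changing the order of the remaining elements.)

For each value that appears in both, track the longest common increasing run ending there.
The best achievable length is 2; one witness is 9, 10 (A-positions 5,10, B-positions 2,5).

2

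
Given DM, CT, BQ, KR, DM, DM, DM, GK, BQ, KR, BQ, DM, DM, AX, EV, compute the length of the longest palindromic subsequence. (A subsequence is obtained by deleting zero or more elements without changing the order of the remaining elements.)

9

Using dp[i][j] = 2 + dp[i+1][j−1] if the ends match, else max(dp[i+1][j], dp[i][j−1]):
dp[1][15] = 9. A witness is DM BQ KR DM DM DM KR BQ DM at positions 1,3,4,5,6,7,10,11,13.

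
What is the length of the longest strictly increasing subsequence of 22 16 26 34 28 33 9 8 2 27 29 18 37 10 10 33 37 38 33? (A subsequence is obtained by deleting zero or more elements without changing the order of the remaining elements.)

Let dp[i] be the longest increasing subsequence ending at position i. Then dp = [1, 1, 2, 3, 3, 4, 1, 1, 1, 3, 4, 2, 5, 2, 2, 5, 6, 7, 5].
The maximum is 7; one witness is 22, 26, 28, 29, 33, 37, 38 at positions 1,3,5,11,16,17,18.

7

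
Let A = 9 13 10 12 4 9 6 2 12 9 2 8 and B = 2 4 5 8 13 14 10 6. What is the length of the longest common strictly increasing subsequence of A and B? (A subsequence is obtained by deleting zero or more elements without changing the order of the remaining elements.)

2

For each value that appears in both, track the longest common increasing run ending there.
The best achievable length is 2; one witness is 2, 8 (A-positions 8,12, B-positions 1,4).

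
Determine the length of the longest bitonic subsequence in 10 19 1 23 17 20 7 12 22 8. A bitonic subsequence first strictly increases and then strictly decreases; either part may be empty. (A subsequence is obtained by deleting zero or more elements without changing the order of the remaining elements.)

6

Let inc[i] be the LIS ending at i and dec[i] the longest strictly decreasing subsequence starting at i. inc = [1, 2, 1, 3, 2, 3, 2, 3, 4, 3], dec = [2, 4, 1, 4, 3, 3, 1, 2, 2, 1].
max_i inc[i]+dec[i]−1 = 6, with one witness 10, 19, 23, 20, 12, 8.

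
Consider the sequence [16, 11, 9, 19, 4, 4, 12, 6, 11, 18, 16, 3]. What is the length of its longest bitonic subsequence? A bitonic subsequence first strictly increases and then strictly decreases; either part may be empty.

6

One longest bitonic subsequence is 4, 6, 11, 18, 16, 3 (positions 5,8,9,10,11,12): it rises to 18 then falls. Length 6 is optimal.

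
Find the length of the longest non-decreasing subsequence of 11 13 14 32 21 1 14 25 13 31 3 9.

Let dp[i] be the longest non-decreasing subsequence ending at position i. Then dp = [1, 2, 3, 4, 4, 1, 4, 5, 3, 6, 2, 3].
The maximum is 6; one witness is 11, 13, 14, 21, 25, 31 at positions 1,2,3,5,8,10.

6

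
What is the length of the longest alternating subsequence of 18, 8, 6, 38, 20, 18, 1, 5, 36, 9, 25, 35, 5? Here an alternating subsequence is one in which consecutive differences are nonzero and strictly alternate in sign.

Track the best alternating length ending on an up-step vs a down-step at each position: up/down = 1/1, 1/2, 1/2, 3/1, 3/4, 3/4, 1/4, 5/4, 5/4, 5/6, 7/6, 7/6, 5/8.
The maximum over both is 8; one such subsequence is 18, 8, 38, 20, 36, 9, 25, 5.

8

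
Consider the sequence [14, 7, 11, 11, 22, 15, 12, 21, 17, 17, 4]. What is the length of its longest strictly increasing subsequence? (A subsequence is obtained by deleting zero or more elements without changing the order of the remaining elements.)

Let dp[i] be the longest increasing subsequence ending at position i. Then dp = [1, 1, 2, 2, 3, 3, 3, 4, 4, 4, 1].
The maximum is 4; one witness is 7, 11, 15, 21 at positions 2,3,6,8.

4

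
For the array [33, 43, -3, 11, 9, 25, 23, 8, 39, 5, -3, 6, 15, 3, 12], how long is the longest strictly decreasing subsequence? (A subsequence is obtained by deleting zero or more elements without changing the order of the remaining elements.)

6

One longest decreasing subsequence is 33, 11, 9, 8, 5, -3 (positions 1,4,5,8,10,11), of length 6; no longer one exists.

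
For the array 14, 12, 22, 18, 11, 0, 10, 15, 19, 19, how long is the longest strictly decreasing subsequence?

4

Let dp[i] be the longest decreasing subsequence ending at position i. Then dp = [1, 2, 1, 2, 3, 4, 4, 3, 2, 2].
The maximum is 4; one witness is 14, 12, 11, 0 at positions 1,2,5,6.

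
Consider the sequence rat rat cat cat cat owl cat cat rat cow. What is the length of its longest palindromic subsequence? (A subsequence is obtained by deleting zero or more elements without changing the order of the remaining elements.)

One longest palindromic subsequence is rat cat cat owl cat cat rat (positions 2,3,4,6,7,8,9); it reads the same forward and backward, and the interval DP gives dp[1][10] = 7.

7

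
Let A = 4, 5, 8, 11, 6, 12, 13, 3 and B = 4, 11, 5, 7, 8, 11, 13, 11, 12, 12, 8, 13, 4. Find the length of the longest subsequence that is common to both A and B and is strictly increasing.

6

For each value that appears in both, track the longest common increasing run ending there.
The best achievable length is 6; one witness is 4, 5, 8, 11, 12, 13 (A-positions 1,2,3,4,6,7, B-positions 1,3,5,6,9,12).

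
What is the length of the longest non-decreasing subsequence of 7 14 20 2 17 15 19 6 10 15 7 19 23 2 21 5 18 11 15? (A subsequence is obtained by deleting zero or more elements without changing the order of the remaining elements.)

Scanning left to right, the best length ending at each element is: 7→1, 14→2, 20→3, 2→1, 17→3, 15→3, 19→4, 6→2, 10→3, 15→4, 7→3, 19→5, 23→6, 2→2, 21→6, 5→3, 18→5, 11→4, 15→5.
So the longest non-decreasing subsequence has length 6, e.g. 7, 14, 17, 19, 19, 23.

6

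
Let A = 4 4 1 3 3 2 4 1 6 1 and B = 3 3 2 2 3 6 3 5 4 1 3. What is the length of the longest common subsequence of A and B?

A longest common subsequence is 3, 3, 2, 4, 1 (length 5); the LCS DP confirms no longer common subsequence exists.

5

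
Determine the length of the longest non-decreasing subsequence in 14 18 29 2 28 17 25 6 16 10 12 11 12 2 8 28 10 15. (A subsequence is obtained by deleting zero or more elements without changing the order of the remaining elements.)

Let dp[i] be the longest non-decreasing subsequence ending at position i. Then dp = [1, 2, 3, 1, 3, 2, 3, 2, 3, 3, 4, 4, 5, 2, 3, 6, 4, 6].
The maximum is 6; one witness is 2, 6, 10, 12, 12, 28 at positions 4,8,10,11,13,16.

6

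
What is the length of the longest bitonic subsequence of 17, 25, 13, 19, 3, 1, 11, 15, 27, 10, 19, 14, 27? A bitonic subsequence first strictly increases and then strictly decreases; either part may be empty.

6

Let inc[i] be the LIS ending at i and dec[i] the longest strictly decreasing subsequence starting at i. inc = [1, 2, 1, 2, 1, 1, 2, 3, 4, 2, 4, 3, 5], dec = [4, 4, 3, 3, 2, 1, 2, 2, 3, 1, 2, 1, 1].
max_i inc[i]+dec[i]−1 = 6, with one witness 3, 11, 15, 27, 19, 14.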